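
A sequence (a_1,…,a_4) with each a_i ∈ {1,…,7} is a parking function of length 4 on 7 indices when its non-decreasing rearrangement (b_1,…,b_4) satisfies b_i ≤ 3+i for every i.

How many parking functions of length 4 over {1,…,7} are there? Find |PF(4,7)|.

2048

|PF| = 4·8^3 = 4·512 = 2048 (Pollak)
One tuple (4,4,2,2) → sorted (2,2,4,4): b_i ≤ 3+i ∀i, a PF.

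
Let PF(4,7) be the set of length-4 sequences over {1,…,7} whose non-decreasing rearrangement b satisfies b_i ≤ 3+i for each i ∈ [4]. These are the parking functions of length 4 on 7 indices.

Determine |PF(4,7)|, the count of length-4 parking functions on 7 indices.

2048

Count = (7−4+1)·(7+1)^(4−1) = 4×512 = 2048 [KW]
One tuple (3,6,4,3) → sorted (3,3,4,6): b_i ≤ 3+i ∀i, a PF.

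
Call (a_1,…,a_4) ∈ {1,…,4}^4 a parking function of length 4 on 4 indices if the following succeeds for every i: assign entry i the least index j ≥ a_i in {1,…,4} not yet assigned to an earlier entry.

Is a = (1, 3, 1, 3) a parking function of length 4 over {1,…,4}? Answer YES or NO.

YES

Rearranged: b = (1, 1, 3, 3).
  b_1=1 ≤ 1
  b_2=1 ≤ 2
  b_3=3 ≤ 3
  b_4=3 ≤ 4
All bounds hold ⇒ YES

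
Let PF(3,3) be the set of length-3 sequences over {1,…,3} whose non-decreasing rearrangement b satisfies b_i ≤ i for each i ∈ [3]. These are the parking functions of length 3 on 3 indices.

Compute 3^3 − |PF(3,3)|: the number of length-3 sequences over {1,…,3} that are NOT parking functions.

|PF(3,3)| = (4−3)·4^(3−1) = 1×16 = 16 (Konheim–Weiss)
One tuple (3,2,2) → sorted (2,2,3): b_1=2>1, not a PF.
Total 27; non-PF = 27−16 = 11

11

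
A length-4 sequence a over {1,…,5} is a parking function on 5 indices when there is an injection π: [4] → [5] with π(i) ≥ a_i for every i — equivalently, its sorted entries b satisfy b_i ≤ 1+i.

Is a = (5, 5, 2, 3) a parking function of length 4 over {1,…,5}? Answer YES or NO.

Sorted: b = (2, 3, 5, 5).
  b_1=2 ≤ 2
  b_2=3 ≤ 3
  b_3=5 > 4
  fails at i=3 ⇒ NO

NO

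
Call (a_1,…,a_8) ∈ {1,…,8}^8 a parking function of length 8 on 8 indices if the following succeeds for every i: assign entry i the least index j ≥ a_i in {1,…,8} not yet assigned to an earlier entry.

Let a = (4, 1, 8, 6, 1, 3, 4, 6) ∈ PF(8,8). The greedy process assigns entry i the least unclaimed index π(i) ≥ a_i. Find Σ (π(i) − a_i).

3

Σπ = 36 ({1..8} each once); Σa = 4+1+8+6+1+3+4+6 = 33; disp = 36−33 = 3.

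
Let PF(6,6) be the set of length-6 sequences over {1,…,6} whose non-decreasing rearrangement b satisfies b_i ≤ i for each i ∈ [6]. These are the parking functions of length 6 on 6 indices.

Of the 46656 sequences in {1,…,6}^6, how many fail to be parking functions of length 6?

29849

Count = (7−6)·7^(6−1) = 1 · 16807 = 16807 (Pollak)
Check (4,6,4,6,6,2) → sorted (2,4,4,6,6,6): b_1=2>1, not a PF.
So 46656 − 16807 = 29849 fail.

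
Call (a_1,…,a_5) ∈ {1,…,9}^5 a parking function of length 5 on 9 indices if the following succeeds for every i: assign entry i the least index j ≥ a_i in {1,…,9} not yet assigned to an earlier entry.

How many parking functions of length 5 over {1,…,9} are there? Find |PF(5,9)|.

|PF| = (9−5+1)·(9+1)^(5−1) = 5·10000 = 50000 (Konheim–Weiss)
One tuple (3,1,4,7,1) → sorted (1,1,3,4,7): b_i ≤ 4+i ∀i, a PF.

50000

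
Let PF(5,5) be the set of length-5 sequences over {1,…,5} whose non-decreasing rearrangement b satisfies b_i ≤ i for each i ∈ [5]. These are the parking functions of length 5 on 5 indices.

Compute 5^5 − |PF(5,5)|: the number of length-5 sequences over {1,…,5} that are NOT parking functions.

#PF = (6−5)·6^(5−1) = 1·1296 = 1296 (Pollak)
Example (5,4,5,2,5) → sorted (2,4,5,5,5): b_1=2>1, not a PF.
So 3125 − 1296 = 1829 fail.

1829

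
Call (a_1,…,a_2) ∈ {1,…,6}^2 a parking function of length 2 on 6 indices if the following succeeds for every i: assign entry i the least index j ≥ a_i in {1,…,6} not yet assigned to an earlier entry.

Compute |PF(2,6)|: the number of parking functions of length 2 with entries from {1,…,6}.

35

|PF(2,6)| = (6−2+1)·(6+1)^(2−1) = 5 · 7 = 35
Example (5,5) → sorted (5,5): b_i ≤ 4+i ∀i, a PF.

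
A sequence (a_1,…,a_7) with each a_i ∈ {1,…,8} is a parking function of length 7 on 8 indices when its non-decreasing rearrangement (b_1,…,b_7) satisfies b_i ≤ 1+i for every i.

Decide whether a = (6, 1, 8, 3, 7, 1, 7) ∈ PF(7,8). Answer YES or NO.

NO

Order a: b = (1, 1, 3, 6, 7, 7, 8).
  b_1=1 ≤ 2
  b_2=1 ≤ 3
  b_3=3 ≤ 4
  b_4=6 > 5
  fails at i=4 ⇒ NO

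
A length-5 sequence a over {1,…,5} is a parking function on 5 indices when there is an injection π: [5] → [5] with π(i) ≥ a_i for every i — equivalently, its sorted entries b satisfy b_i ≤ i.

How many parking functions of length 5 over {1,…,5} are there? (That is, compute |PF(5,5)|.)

|PF| = (5+1−5)·(5+1)^{5−1} = 1×1296 = 1296 (Pollak)
E.g. (1,1,1,4,4) → sorted (1,1,1,4,4): b_i ≤ i ∀i, a PF.

1296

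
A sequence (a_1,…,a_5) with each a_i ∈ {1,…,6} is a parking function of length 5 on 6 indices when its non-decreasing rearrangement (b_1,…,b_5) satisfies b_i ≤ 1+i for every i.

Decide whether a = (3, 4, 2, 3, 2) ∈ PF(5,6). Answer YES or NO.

Rearranged: b = (2, 2, 3, 3, 4).
  b_1=2 ≤ 2
  b_2=2 ≤ 3
  b_3=3 ≤ 4
  b_4=3 ≤ 5
  b_5=4 ≤ 6
All bounds hold ⇒ YES

YES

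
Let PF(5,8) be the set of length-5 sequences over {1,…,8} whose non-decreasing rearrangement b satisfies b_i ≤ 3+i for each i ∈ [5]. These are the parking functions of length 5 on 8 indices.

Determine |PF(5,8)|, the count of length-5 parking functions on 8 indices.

Count = (8+1−5)·(8+1)^{5−1} = 4·6561 = 26244 (Konheim–Weiss)
One tuple (7,2,4,8,1) → sorted (1,2,4,7,8): b_i ≤ 3+i ∀i, a PF.

26244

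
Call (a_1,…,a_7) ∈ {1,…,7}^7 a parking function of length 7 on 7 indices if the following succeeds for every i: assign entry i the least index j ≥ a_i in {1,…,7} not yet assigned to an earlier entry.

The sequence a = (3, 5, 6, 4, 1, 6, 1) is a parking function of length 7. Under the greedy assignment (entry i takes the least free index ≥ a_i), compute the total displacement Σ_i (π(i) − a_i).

2

Σπ = 28 ({1..7} each once); Σa = 3+5+6+4+1+6+1 = 26; disp = 28−26 = 2.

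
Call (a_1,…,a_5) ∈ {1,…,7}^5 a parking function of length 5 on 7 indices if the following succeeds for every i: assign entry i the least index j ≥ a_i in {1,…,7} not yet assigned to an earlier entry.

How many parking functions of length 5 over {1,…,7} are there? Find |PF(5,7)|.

12288

|PF| = (7−5+1)·(7+1)^(5−1) = 3 · 4096 = 12288
Example (5,5,4,3,3) → sorted (3,3,4,5,5): b_i ≤ 2+i ∀i, a PF.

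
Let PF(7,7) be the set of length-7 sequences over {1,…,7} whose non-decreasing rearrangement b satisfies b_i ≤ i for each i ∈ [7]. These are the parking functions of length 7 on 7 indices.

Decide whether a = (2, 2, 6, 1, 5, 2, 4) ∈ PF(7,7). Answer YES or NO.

Order a: b = (1, 2, 2, 2, 4, 5, 6).
  b_1=1 ≤ 1
  b_2=2 ≤ 2
  b_3=2 ≤ 3
  b_4=2 ≤ 4
  b_5=4 ≤ 5
  b_6=5 ≤ 6
  b_7=6 ≤ 7
All bounds hold ⇒ YES

YES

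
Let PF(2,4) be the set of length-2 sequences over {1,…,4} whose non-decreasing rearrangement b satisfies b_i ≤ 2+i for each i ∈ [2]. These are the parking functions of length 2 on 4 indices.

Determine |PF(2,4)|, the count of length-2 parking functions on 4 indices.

#PF = 3·5^1 = 3×5 = 15
One tuple (3,1) → sorted (1,3): b_i ≤ 2+i ∀i, a PF.

15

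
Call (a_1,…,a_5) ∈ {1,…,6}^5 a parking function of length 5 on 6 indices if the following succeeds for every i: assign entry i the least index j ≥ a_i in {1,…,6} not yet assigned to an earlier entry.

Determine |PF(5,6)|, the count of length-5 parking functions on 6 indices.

|PF| = (7−5)·7^(5−1) = 2·2401 = 4802 (Konheim–Weiss)
Check (2,1,4,1,4) → sorted (1,1,2,4,4): b_i ≤ 1+i ∀i, a PF.

4802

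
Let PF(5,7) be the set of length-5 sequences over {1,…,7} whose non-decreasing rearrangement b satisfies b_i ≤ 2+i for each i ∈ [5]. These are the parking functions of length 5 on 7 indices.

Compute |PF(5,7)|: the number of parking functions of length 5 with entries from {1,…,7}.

Count = 3·8^4 = 3×4096 = 12288 (Pollak)
Check (4,6,5,7,1) → sorted (1,4,5,6,7): b_i ≤ 2+i ∀i, a PF.

12288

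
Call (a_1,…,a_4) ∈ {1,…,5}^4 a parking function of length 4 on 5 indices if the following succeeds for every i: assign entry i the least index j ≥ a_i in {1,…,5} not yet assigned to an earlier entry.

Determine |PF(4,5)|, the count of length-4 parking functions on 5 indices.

#PF = (6−4)·6^(4−1) = 2·216 = 432 (Konheim–Weiss)
Example (1,4,4,3) → sorted (1,3,4,4): b_i ≤ 1+i ∀i, a PF.

432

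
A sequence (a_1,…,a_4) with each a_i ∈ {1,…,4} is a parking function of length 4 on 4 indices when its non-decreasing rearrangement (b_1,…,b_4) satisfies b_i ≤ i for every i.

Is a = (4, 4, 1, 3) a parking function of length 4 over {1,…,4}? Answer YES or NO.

Order a: b = (1, 3, 4, 4).
  b_1=1 ≤ 1
  b_2=3 > 2
  fails at i=2 ⇒ NO

NO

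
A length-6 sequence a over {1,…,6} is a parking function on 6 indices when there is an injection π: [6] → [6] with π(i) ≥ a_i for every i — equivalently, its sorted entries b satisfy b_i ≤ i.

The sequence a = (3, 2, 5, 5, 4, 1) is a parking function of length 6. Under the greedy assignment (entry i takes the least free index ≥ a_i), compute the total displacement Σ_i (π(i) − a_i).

Σπ(i) = 1+…+6 = 21; Σa = 3+2+5+5+4+1 = 20; disp = 21−20 = 1.

1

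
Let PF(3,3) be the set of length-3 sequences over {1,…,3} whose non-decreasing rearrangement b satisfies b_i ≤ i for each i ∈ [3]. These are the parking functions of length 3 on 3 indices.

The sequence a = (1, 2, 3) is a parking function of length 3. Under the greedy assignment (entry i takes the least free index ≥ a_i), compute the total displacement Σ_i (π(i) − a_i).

Σπ = 3·4/2 = 6 (π permutes [3]); Σa = 1+2+3 = 6; disp = 6−6 = 0.

0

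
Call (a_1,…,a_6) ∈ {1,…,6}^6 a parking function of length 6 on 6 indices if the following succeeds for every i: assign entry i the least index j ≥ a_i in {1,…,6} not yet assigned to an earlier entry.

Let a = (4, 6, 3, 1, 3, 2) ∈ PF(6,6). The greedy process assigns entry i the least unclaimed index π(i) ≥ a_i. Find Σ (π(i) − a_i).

Σπ = 6·7/2 = 21 (π permutes [6]); Σa = 4+6+3+1+3+2 = 19; disp = 21−19 = 2.

2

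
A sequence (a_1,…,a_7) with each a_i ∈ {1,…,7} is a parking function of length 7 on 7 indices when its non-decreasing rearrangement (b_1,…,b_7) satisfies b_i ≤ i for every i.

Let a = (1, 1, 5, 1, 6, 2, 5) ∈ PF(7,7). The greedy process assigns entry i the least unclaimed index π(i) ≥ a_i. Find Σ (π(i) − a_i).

7

Σπ = 7·8/2 = 28 (π permutes [7]); Σa = 1+1+5+1+6+2+5 = 21; disp = 28−21 = 7.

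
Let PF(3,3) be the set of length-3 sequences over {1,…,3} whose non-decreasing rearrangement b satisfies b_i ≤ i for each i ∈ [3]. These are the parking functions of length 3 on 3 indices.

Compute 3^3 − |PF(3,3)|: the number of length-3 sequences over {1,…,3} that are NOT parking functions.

#PF = 1·4^2 = 1 · 16 = 16
One tuple (3,1,3) → sorted (1,3,3): b_2=3>2, not a PF.
Total 27; non-PF = 27−16 = 11

11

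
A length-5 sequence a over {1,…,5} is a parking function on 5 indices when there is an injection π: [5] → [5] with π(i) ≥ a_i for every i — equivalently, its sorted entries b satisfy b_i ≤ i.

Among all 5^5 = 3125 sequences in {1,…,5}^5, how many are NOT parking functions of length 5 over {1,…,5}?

Count = (5+1−5)·(5+1)^{5−1} = 1·1296 = 1296
Example (2,5,5,1,2) → sorted (1,2,2,5,5): b_4=5>4, not a PF.
So 3125 − 1296 = 1829 fail.

1829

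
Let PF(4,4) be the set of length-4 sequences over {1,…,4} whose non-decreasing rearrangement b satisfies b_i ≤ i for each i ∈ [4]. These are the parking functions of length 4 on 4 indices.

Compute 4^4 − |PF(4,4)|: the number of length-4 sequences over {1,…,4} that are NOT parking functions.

|PF| = (4+1−4)·(4+1)^{4−1} = 1·125 = 125 (Pollak)
Check (3,2,3,3) → sorted (2,3,3,3): b_1=2>1, not a PF.
4^4 − 125 = 256 − 125 = 131

131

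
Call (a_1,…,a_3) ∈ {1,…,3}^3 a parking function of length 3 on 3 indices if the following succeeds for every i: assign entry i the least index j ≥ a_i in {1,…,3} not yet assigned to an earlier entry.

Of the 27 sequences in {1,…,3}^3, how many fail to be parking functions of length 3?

|PF| = (3+1−3)·(3+1)^{3−1} = 1·16 = 16 (Konheim–Weiss)
Example (2,3,3) → sorted (2,3,3): b_1=2>1, not a PF.
3^3 − 16 = 27 − 16 = 11

11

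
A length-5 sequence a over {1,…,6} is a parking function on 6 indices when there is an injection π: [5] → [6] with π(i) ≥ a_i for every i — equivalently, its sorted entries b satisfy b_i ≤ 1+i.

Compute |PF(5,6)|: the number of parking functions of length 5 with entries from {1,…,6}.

4802

Count = (6−5+1)·(6+1)^(5−1) = 2×2401 = 4802 [KW]
One tuple (3,3,6,1,2) → sorted (1,2,3,3,6): b_i ≤ 1+i ∀i, a PF.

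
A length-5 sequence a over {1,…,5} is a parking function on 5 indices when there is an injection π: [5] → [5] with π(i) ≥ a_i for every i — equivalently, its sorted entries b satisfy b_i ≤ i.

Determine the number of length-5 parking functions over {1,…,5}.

#PF = 1·6^4 = 1 · 1296 = 1296
E.g. (2,1,1,1,5) → sorted (1,1,1,2,5): b_i ≤ i ∀i, a PF.

1296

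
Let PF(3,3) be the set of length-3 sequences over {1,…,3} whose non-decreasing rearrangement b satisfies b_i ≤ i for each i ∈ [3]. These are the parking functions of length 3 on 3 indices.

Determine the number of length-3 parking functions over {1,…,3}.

16

|PF| = (4−3)·4^(3−1) = 1×16 = 16 (Pollak)
Example (3,1,1) → sorted (1,1,3): b_i ≤ i ∀i, a PF.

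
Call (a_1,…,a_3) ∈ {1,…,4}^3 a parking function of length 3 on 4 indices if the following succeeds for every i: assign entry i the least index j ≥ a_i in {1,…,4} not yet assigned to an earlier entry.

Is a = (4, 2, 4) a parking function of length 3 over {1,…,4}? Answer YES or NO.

NO

Sorted: b = (2, 4, 4).
  b_1=2 ≤ 2
  b_2=4 > 3
  fails at i=2 ⇒ NO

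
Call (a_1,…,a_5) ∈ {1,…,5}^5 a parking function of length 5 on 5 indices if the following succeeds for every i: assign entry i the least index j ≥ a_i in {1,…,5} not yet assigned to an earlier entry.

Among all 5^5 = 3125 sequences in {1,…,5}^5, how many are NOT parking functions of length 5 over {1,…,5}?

1829

|PF| = 1·6^4 = 1 · 1296 = 1296 [KW]
Example (3,3,5,5,1) → sorted (1,3,3,5,5): b_2=3>2, not a PF.
5^5 − 1296 = 3125 − 1296 = 1829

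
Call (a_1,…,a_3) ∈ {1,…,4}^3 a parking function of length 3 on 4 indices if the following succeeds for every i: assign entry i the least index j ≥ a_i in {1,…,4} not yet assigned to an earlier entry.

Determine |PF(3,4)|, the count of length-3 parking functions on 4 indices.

|PF| = (4−3+1)·(4+1)^(3−1) = 2×25 = 50 [KW]
One tuple (1,3,3) → sorted (1,3,3): b_i ≤ 1+i ∀i, a PF.

50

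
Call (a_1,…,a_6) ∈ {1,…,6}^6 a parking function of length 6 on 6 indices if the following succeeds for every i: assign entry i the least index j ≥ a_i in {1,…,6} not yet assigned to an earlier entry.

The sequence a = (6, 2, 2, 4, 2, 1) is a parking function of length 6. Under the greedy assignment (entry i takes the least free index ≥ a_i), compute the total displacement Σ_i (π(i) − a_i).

Σπ = 21 ({1..6} each once); Σa = 6+2+2+4+2+1 = 17; disp = 21−17 = 4.

4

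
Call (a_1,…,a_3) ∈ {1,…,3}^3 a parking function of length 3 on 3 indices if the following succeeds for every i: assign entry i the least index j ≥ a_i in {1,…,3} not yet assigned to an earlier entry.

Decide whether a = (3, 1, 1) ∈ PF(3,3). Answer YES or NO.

YES

Rearranged: b = (1, 1, 3).
  b_1=1 ≤ 1
  b_2=1 ≤ 2
  b_3=3 ≤ 3
All bounds hold ⇒ YES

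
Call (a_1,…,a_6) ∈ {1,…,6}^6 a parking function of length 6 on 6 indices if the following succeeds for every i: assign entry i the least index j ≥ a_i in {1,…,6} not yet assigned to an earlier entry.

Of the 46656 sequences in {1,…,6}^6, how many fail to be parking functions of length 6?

|PF(6,6)| = (7−6)·7^(6−1) = 1·16807 = 16807 (Pollak)
One tuple (5,5,1,4,6,5) → sorted (1,4,5,5,5,6): b_2=4>2, not a PF.
Total 46656; non-PF = 46656−16807 = 29849

29849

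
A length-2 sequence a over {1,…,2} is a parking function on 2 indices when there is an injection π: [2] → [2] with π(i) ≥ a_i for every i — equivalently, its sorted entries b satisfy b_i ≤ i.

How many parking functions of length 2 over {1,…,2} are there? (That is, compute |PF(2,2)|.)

|PF(2,2)| = (3−2)·3^(2−1) = 1 · 3 = 3
One tuple (1,1) → sorted (1,1): b_i ≤ i ∀i, a PF.

3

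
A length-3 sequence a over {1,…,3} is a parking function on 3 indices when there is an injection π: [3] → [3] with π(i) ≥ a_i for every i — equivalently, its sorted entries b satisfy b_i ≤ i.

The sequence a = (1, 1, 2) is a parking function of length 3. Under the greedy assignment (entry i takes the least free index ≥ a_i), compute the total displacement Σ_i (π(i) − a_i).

Σπ = 3·4/2 = 6 (π permutes [3]); Σa = 1+1+2 = 4; disp = 6−4 = 2.

2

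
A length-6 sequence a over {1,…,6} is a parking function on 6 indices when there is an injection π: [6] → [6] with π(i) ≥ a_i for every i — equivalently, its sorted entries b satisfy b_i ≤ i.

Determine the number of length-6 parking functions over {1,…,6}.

16807

Count = (6−6+1)·(6+1)^(6−1) = 1×16807 = 16807 [KW]
E.g. (2,6,2,1,2,1) → sorted (1,1,2,2,2,6): b_i ≤ i ∀i, a PF.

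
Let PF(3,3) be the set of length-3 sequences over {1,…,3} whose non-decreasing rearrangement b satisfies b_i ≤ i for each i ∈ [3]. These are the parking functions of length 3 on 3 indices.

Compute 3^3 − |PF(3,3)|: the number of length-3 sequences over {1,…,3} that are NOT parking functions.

11

|PF(3,3)| = 1·4^2 = 1 · 16 = 16 [KW]
One tuple (3,3,2) → sorted (2,3,3): b_1=2>1, not a PF.
Total 27; non-PF = 27−16 = 11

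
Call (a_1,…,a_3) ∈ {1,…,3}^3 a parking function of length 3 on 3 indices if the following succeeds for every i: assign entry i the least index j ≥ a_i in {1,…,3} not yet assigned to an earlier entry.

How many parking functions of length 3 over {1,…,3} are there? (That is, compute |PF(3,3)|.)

#PF = 1·4^2 = 1×16 = 16 (Konheim–Weiss)
Check (1,1,2) → sorted (1,1,2): b_i ≤ i ∀i, a PF.

16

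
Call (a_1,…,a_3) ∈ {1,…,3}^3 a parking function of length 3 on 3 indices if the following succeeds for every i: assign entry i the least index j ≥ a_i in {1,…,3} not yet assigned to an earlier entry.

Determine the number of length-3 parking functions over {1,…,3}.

16

#PF = (3−3+1)·(3+1)^(3−1) = 1·16 = 16 [KW]
E.g. (3,1,1) → sorted (1,1,3): b_i ≤ i ∀i, a PF.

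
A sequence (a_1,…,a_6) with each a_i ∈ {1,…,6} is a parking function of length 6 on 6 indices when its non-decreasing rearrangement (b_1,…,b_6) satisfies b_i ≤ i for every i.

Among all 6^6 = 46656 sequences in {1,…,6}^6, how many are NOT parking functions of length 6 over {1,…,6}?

|PF| = (7−6)·7^(6−1) = 1 · 16807 = 16807 (Konheim–Weiss)
E.g. (2,3,4,6,6,3) → sorted (2,3,3,4,6,6): b_1=2>1, not a PF.
Total 46656; non-PF = 46656−16807 = 29849

29849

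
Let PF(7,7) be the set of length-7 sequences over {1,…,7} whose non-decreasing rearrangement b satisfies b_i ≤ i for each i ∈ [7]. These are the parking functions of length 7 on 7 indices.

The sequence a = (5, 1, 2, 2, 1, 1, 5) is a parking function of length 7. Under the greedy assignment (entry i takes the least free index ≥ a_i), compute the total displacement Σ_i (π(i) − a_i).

11

Σπ = 28 ({1..7} each once); Σa = 5+1+2+2+1+1+5 = 17; disp = 28−17 = 11.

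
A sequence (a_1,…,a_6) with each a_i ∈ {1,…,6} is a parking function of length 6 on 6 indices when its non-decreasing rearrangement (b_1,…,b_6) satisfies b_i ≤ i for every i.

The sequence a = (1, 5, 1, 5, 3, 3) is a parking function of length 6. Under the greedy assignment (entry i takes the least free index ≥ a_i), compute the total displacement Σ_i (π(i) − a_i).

Σπ = 21 ({1..6} each once); Σa = 1+5+1+5+3+3 = 18; disp = 21−18 = 3.

3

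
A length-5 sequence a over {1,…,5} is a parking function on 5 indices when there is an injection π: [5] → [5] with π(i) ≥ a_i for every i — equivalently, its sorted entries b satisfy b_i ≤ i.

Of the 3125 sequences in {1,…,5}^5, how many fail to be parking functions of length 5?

1829

Count = (5+1−5)·(5+1)^{5−1} = 1·1296 = 1296
E.g. (5,3,5,3,3) → sorted (3,3,3,5,5): b_1=3>1, not a PF.
So 3125 − 1296 = 1829 fail.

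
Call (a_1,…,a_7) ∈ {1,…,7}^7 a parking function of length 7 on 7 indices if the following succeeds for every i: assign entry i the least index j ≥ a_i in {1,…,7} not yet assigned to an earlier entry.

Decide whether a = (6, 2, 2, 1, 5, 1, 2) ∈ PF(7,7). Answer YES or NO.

YES

Rearranged: b = (1, 1, 2, 2, 2, 5, 6).
  b_1=1 ≤ 1
  b_2=1 ≤ 2
  b_3=2 ≤ 3
  b_4=2 ≤ 4
  b_5=2 ≤ 5
  b_6=5 ≤ 6
  b_7=6 ≤ 7
All bounds hold ⇒ YES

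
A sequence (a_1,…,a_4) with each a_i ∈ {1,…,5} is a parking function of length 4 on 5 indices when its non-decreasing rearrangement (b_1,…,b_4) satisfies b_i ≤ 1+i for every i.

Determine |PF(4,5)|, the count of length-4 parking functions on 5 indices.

|PF(4,5)| = (5−4+1)·(5+1)^(4−1) = 2·216 = 432 (Konheim–Weiss)
One tuple (2,2,3,2) → sorted (2,2,2,3): b_i ≤ 1+i ∀i, a PF.

432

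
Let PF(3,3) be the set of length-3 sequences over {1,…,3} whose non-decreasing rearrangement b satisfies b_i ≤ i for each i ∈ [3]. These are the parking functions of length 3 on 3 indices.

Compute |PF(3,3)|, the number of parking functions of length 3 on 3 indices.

16

|PF| = (3−3+1)·(3+1)^(3−1) = 1·16 = 16
Example (2,1,1) → sorted (1,1,2): b_i ≤ i ∀i, a PF.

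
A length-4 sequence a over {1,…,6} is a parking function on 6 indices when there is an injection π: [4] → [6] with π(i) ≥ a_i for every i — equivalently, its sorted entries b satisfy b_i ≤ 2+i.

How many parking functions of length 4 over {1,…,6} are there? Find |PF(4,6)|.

1029

#PF = 3·7^3 = 3 · 343 = 1029 (Pollak)
Check (3,3,5,1) → sorted (1,3,3,5): b_i ≤ 2+i ∀i, a PF.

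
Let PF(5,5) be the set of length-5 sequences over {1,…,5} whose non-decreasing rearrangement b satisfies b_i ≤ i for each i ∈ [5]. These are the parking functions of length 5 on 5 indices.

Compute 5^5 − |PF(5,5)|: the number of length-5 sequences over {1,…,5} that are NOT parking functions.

#PF = 1·6^4 = 1×1296 = 1296 [KW]
One tuple (2,2,4,3,2) → sorted (2,2,2,3,4): b_1=2>1, not a PF.
Total 3125; non-PF = 3125−1296 = 1829

1829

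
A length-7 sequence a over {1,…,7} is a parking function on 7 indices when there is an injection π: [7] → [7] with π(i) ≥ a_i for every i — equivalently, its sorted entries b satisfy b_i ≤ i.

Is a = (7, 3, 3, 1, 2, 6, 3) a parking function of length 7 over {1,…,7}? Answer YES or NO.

YES

Order a: b = (1, 2, 3, 3, 3, 6, 7).
  b_1=1 ≤ 1
  b_2=2 ≤ 2
  b_3=3 ≤ 3
  b_4=3 ≤ 4
  b_5=3 ≤ 5
  b_6=6 ≤ 6
  b_7=7 ≤ 7
All bounds hold ⇒ YES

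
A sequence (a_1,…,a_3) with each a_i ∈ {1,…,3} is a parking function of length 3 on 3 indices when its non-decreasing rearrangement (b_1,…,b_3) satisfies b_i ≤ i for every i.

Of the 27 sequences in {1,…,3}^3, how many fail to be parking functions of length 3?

Count = (3−3+1)·(3+1)^(3−1) = 1 · 16 = 16 (Pollak)
E.g. (2,2,2) → sorted (2,2,2): b_1=2>1, not a PF.
3^3 − 16 = 27 − 16 = 11

11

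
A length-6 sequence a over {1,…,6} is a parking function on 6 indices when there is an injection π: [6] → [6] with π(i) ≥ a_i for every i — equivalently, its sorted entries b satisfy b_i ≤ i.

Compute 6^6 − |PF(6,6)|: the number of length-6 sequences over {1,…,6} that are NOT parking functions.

#PF = 1·7^5 = 1×16807 = 16807
One tuple (6,5,1,5,2,6) → sorted (1,2,5,5,6,6): b_3=5>3, not a PF.
Total 46656; non-PF = 46656−16807 = 29849

29849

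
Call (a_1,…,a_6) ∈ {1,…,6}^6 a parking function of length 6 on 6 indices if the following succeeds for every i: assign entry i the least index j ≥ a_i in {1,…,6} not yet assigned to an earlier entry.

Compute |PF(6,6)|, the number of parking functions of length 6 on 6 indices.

|PF(6,6)| = (7−6)·7^(6−1) = 1×16807 = 16807
One tuple (3,4,1,3,5,1) → sorted (1,1,3,3,4,5): b_i ≤ i ∀i, a PF.

16807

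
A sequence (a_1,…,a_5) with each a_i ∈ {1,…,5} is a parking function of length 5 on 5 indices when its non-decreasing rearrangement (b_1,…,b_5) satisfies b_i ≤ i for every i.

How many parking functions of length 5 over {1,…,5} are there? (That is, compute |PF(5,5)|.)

|PF(5,5)| = (5+1−5)·(5+1)^{5−1} = 1 · 1296 = 1296 (Pollak)
E.g. (3,1,2,1,1) → sorted (1,1,1,2,3): b_i ≤ i ∀i, a PF.

1296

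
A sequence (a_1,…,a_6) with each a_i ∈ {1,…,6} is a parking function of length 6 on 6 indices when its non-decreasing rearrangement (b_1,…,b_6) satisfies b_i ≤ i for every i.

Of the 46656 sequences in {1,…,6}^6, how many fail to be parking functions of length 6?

29849

|PF(6,6)| = (7−6)·7^(6−1) = 1×16807 = 16807 [KW]
E.g. (5,6,5,3,5,2) → sorted (2,3,5,5,5,6): b_1=2>1, not a PF.
Total 46656; non-PF = 46656−16807 = 29849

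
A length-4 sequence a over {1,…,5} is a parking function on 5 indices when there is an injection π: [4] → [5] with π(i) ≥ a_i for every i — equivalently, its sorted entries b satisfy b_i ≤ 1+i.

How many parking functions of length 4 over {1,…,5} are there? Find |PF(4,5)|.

432

#PF = 2·6^3 = 2×216 = 432 [KW]
Example (2,4,4,3) → sorted (2,3,4,4): b_i ≤ 1+i ∀i, a PF.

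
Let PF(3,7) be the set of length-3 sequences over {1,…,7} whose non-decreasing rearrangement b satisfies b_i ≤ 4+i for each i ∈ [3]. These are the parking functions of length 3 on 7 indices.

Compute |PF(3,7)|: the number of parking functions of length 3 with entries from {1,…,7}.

320

#PF = 5·8^2 = 5×64 = 320
Check (3,5,7) → sorted (3,5,7): b_i ≤ 4+i ∀i, a PF.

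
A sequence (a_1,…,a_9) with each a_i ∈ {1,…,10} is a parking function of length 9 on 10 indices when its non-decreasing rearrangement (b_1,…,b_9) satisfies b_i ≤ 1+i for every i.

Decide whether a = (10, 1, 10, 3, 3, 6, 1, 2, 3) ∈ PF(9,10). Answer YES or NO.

Order a: b = (1, 1, 2, 3, 3, 3, 6, 10, 10).
  b_1=1 ≤ 2
  b_2=1 ≤ 3
  b_3=2 ≤ 4
  b_4=3 ≤ 5
  b_5=3 ≤ 6
  b_6=3 ≤ 7
  b_7=6 ≤ 8
  b_8=10 > 9
  fails at i=8 ⇒ NO

NO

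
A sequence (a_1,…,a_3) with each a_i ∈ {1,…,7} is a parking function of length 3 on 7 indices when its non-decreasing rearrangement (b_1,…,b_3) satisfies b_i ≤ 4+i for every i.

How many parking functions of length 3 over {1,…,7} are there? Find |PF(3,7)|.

320

Count = (8−3)·8^(3−1) = 5·64 = 320 [KW]
Example (1,2,1) → sorted (1,1,2): b_i ≤ 4+i ∀i, a PF.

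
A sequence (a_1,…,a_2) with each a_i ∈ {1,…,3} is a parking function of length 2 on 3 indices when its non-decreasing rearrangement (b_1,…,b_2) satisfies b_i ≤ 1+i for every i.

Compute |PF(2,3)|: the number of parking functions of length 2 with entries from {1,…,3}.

|PF| = (3−2+1)·(3+1)^(2−1) = 2·4 = 8 (Pollak)
Check (1,2) → sorted (1,2): b_i ≤ 1+i ∀i, a PF.

8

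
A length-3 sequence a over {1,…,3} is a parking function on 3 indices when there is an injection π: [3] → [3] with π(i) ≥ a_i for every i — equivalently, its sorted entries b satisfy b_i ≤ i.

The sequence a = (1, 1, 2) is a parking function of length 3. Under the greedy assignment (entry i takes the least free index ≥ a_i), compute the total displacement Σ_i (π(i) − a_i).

2

Σπ = 3·4/2 = 6 (π permutes [3]); Σa = 1+1+2 = 4; disp = 6−4 = 2.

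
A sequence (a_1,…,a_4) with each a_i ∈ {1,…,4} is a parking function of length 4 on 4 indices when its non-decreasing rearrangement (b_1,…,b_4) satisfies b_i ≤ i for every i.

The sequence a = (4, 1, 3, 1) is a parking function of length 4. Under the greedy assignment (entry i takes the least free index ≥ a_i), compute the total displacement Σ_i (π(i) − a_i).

Σπ = 4·5/2 = 10 (π permutes [4]); Σa = 4+1+3+1 = 9; disp = 10−9 = 1.

1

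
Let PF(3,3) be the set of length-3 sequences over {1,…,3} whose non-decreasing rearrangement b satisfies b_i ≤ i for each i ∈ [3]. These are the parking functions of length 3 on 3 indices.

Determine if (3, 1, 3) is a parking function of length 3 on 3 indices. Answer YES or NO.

Order a: b = (1, 3, 3).
  b_1=1 ≤ 1
  b_2=3 > 2
  fails at i=2 ⇒ NO

NO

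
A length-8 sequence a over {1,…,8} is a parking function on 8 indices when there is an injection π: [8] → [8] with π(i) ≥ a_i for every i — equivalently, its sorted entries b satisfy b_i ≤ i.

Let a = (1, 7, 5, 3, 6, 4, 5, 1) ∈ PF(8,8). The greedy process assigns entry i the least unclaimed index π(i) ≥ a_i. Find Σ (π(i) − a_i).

Σπ = 36 ({1..8} each once); Σa = 1+7+5+3+6+4+5+1 = 32; disp = 36−32 = 4.

4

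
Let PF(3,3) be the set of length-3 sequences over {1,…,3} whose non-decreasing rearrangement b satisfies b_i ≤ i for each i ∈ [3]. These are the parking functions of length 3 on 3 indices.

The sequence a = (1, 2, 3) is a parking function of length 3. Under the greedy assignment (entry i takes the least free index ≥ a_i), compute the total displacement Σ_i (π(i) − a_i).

0

Σπ(i) = 1+…+3 = 6; Σa = 1+2+3 = 6; disp = 6−6 = 0.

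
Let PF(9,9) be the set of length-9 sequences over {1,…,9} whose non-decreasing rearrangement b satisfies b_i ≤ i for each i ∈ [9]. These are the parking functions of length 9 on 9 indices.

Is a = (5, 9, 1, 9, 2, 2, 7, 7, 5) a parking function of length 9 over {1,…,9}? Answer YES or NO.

NO

Sorted: b = (1, 2, 2, 5, 5, 7, 7, 9, 9).
  b_1=1 ≤ 1
  b_2=2 ≤ 2
  b_3=2 ≤ 3
  b_4=5 > 4
  fails at i=4 ⇒ NO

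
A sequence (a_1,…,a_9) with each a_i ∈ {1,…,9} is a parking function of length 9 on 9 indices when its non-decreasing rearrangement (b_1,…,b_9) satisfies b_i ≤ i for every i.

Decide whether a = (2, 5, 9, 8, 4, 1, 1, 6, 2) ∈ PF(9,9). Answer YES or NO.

Rearranged: b = (1, 1, 2, 2, 4, 5, 6, 8, 9).
  b_1=1 ≤ 1
  b_2=1 ≤ 2
  b_3=2 ≤ 3
  b_4=2 ≤ 4
  b_5=4 ≤ 5
  b_6=5 ≤ 6
  b_7=6 ≤ 7
  b_8=8 ≤ 8
  b_9=9 ≤ 9
All bounds hold ⇒ YES

YES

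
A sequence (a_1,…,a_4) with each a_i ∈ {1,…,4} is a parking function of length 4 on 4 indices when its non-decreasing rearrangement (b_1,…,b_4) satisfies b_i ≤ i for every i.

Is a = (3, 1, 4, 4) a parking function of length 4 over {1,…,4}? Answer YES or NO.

Rearranged: b = (1, 3, 4, 4).
  b_1=1 ≤ 1
  b_2=3 > 2
  fails at i=2 ⇒ NO

NO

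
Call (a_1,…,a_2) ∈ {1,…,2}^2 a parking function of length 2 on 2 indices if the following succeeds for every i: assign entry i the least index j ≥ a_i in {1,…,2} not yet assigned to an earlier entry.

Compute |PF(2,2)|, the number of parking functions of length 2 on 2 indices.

#PF = (3−2)·3^(2−1) = 1 · 3 = 3 [KW]
E.g. (1,2) → sorted (1,2): b_i ≤ i ∀i, a PF.

3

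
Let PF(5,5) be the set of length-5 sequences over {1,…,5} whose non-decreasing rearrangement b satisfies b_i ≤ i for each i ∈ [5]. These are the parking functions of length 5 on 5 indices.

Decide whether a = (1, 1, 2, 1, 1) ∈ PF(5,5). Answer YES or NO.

Sorted: b = (1, 1, 1, 1, 2).
  b_1=1 ≤ 1
  b_2=1 ≤ 2
  b_3=1 ≤ 3
  b_4=1 ≤ 4
  b_5=2 ≤ 5
All bounds hold ⇒ YES

YES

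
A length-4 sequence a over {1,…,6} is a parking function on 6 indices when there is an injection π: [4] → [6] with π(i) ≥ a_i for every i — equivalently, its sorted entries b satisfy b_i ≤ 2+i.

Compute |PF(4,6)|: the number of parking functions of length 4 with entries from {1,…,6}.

1029

#PF = 3·7^3 = 3×343 = 1029 (Konheim–Weiss)
E.g. (3,3,6,1) → sorted (1,3,3,6): b_i ≤ 2+i ∀i, a PF.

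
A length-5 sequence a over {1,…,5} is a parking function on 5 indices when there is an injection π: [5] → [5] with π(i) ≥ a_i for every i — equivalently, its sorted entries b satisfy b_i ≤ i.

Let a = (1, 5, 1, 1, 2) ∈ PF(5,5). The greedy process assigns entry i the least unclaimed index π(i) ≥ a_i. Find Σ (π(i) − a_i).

5

Σπ = 5·6/2 = 15 (π permutes [5]); Σa = 1+5+1+1+2 = 10; disp = 15−10 = 5.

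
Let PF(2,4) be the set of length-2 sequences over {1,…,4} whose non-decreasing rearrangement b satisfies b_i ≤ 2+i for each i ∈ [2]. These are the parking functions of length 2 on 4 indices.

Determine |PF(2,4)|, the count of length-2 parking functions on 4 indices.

15

Count = 3·5^1 = 3·5 = 15 (Konheim–Weiss)
Check (4,2) → sorted (2,4): b_i ≤ 2+i ∀i, a PF.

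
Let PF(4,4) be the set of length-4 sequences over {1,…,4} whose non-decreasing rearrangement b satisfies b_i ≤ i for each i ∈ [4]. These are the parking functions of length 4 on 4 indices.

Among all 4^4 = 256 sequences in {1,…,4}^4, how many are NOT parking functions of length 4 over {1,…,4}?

|PF(4,4)| = (4+1−4)·(4+1)^{4−1} = 1·125 = 125
Check (4,3,4,3) → sorted (3,3,4,4): b_1=3>1, not a PF.
4^4 − 125 = 256 − 125 = 131

131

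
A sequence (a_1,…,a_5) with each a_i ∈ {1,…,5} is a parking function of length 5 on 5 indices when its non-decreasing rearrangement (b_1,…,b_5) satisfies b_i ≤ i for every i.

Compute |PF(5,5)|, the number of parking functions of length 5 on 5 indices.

#PF = 1·6^4 = 1×1296 = 1296 (Pollak)
One tuple (5,1,1,2,1) → sorted (1,1,1,2,5): b_i ≤ i ∀i, a PF.

1296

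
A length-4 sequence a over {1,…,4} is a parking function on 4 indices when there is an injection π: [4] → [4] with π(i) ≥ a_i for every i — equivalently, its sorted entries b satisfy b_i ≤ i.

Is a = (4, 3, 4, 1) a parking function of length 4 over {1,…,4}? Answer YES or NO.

Rearranged: b = (1, 3, 4, 4).
  b_1=1 ≤ 1
  b_2=3 > 2
  fails at i=2 ⇒ NO

NO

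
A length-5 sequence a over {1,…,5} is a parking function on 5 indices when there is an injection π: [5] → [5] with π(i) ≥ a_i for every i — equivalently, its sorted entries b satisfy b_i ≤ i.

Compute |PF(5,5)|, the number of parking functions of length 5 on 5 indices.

|PF(5,5)| = (6−5)·6^(5−1) = 1·1296 = 1296 (Pollak)
Example (1,4,1,3,1) → sorted (1,1,1,3,4): b_i ≤ i ∀i, a PF.

1296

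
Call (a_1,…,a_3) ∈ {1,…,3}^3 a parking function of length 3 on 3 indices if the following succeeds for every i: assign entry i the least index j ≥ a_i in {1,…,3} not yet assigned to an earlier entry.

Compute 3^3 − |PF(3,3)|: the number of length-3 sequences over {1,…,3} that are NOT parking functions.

11

Count = 1·4^2 = 1 · 16 = 16
E.g. (3,3,1) → sorted (1,3,3): b_2=3>2, not a PF.
Total 27; non-PF = 27−16 = 11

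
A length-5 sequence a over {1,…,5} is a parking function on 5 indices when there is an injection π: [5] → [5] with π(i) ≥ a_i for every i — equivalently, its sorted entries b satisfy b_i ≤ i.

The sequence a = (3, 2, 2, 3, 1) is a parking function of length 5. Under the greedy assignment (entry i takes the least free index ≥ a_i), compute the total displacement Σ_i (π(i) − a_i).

Σπ(i) = 1+…+5 = 15; Σa = 3+2+2+3+1 = 11; disp = 15−11 = 4.

4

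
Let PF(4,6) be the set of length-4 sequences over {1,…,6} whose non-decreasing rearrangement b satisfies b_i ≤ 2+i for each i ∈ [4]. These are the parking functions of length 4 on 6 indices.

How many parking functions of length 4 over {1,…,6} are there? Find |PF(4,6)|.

1029

#PF = (6−4+1)·(6+1)^(4−1) = 3×343 = 1029
One tuple (4,2,5,3) → sorted (2,3,4,5): b_i ≤ 2+i ∀i, a PF.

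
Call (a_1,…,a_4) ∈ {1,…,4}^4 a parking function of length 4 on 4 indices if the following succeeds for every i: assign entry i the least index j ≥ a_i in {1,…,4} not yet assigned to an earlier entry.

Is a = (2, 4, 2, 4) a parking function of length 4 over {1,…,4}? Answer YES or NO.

NO

Sorted: b = (2, 2, 4, 4).
  b_1=2 > 1
  fails at i=1 ⇒ NO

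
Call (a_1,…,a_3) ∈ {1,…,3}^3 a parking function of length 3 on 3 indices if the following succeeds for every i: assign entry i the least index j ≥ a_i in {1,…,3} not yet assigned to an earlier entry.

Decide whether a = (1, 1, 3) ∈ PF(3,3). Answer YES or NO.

Sorted: b = (1, 1, 3).
  b_1=1 ≤ 1
  b_2=1 ≤ 2
  b_3=3 ≤ 3
All bounds hold ⇒ YES

YES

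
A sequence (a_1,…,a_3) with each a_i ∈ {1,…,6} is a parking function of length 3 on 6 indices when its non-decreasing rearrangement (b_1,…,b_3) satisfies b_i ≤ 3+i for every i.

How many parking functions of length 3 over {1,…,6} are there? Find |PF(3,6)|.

|PF| = 4·7^2 = 4·49 = 196 (Konheim–Weiss)
Example (2,6,2) → sorted (2,2,6): b_i ≤ 3+i ∀i, a PF.

196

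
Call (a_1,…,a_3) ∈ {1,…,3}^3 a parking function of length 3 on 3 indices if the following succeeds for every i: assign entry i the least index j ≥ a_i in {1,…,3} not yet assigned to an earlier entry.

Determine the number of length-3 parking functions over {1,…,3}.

Count = (3+1−3)·(3+1)^{3−1} = 1×16 = 16 (Pollak)
Check (1,2,3) → sorted (1,2,3): b_i ≤ i ∀i, a PF.

16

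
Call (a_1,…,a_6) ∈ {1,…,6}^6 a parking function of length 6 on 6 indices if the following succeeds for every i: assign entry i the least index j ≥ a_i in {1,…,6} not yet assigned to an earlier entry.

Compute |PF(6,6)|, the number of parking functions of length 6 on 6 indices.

16807

#PF = (6+1−6)·(6+1)^{6−1} = 1×16807 = 16807
Example (1,6,1,2,5,4) → sorted (1,1,2,4,5,6): b_i ≤ i ∀i, a PF.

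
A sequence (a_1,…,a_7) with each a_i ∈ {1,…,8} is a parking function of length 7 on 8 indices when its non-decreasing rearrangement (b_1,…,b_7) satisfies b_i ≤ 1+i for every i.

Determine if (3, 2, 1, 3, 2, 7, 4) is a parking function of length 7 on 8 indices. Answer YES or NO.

Order a: b = (1, 2, 2, 3, 3, 4, 7).
  b_1=1 ≤ 2
  b_2=2 ≤ 3
  b_3=2 ≤ 4
  b_4=3 ≤ 5
  b_5=3 ≤ 6
  b_6=4 ≤ 7
  b_7=7 ≤ 8
All bounds hold ⇒ YES

YES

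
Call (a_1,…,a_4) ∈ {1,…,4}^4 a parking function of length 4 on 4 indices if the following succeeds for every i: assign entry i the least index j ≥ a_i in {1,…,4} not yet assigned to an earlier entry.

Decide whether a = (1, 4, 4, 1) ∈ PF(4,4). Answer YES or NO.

NO

Sorted: b = (1, 1, 4, 4).
  b_1=1 ≤ 1
  b_2=1 ≤ 2
  b_3=4 > 3
  fails at i=3 ⇒ NO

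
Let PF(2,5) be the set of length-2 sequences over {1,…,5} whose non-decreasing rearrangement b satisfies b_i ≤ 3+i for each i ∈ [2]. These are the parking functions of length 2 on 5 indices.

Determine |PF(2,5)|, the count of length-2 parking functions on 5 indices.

24

Count = (5+1−2)·(5+1)^{2−1} = 4·6 = 24
Check (5,4) → sorted (4,5): b_i ≤ 3+i ∀i, a PF.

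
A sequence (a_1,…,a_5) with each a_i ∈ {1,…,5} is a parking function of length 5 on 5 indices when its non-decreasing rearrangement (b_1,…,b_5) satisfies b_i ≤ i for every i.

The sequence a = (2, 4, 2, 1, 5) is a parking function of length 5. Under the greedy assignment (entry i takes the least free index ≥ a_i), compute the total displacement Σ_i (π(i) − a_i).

Σπ = 15 ({1..5} each once); Σa = 2+4+2+1+5 = 14; disp = 15−14 = 1.

1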